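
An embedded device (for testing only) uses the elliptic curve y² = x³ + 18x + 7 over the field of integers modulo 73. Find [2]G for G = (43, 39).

(19, 28)

tangent at (43, 39): λ = (3·43² + 18)/(2·39) ≡ 17/5. 5⁻¹ ≡ 44 (mod 73) since 5·44 = 220 ≡ 1, so λ ≡ 17·44 ≡ 18.
  x = λ² - 43 - 43 = 324 - 86 ≡ 19; y = λ·(43 - 19) - 39 ≡ 28. → (19, 28)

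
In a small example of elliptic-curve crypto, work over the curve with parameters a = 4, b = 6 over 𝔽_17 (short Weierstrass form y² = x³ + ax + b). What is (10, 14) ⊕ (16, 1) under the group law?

(10, 14) + (16, 1). λ = (1 - 14)/(16 - 10) ≡ 4/6 mod 17. 6⁻¹ ≡ 3 (mod 17), so λ ≡ 12.
  x = λ² - 10 - 16 = 144 - 26 ≡ 16; y = λ·(10 - 16) - 14 ≡ 16. → (16, 16)

(16, 16)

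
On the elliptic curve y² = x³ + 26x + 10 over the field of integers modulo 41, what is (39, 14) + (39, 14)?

tangent at (39, 14): λ = (3·39² + 26)/(2·14) ≡ 38/28. 28⁻¹ ≡ 22 (mod 41), so λ ≡ 38·22 ≡ 16.
  x = λ² - 39 - 39 = 256 - 78 ≡ 14; y = λ·(39 - 14) - 14 ≡ 17. → (14, 17)

(14, 17)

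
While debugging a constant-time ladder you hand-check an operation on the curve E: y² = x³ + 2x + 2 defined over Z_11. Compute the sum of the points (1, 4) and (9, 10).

(1, 4) + (9, 10). λ = (10 - 4)/(9 - 1) ≡ 6/8 mod 11. 8⁻¹ ≡ 7 (mod 11) since 8·7 = 56 ≡ 1, so λ ≡ 9.
  x = λ² - 1 - 9 = 81 - 10 ≡ 5; y = λ·(1 - 5) - 4 ≡ 4. → (5, 4)

(5, 4)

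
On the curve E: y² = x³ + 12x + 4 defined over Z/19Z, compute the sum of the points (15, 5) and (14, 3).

(13, 18)

(15, 5) + (14, 3). λ = (3 - 5)/(14 - 15) ≡ 17/18 mod 19. 18⁻¹ ≡ 18 (mod 19) since 18·18 = 324 ≡ 1, so λ ≡ 2.
  x = λ² - 15 - 14 = 4 - 29 ≡ 13; y = λ·(15 - 13) - 5 ≡ 18. → (13, 18)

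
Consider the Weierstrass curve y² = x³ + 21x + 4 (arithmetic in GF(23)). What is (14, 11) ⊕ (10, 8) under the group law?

(14, 11) + (10, 8). λ = (8 - 11)/(10 - 14) ≡ 20/19 mod 23. 19⁻¹ ≡ 17 (mod 23) since 19·17 = 323 ≡ 1, so λ ≡ 18.
  x = λ² - 14 - 10 = 324 - 24 ≡ 1; y = λ·(14 - 1) - 11 ≡ 16. → (1, 16)

(1, 16)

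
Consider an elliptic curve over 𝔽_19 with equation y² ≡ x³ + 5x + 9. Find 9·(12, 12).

(15, 18)

Write Q = (12, 12).
Repeated addition: build up to 9Q.
2Q: tangent at (12, 12): λ = (3·12² + 5)/(2·12) ≡ 0/5. 5⁻¹ ≡ 4 (mod 19) since 5·4 = 20 ≡ 1, so λ ≡ 0·4 ≡ 0.
  x = λ² - 12 - 12 = 0 - 24 ≡ 14; y = λ·(12 - 14) - 12 ≡ 7. → (14, 7)
3Q: (14, 7) + (12, 12). λ = (12 - 7)/(12 - 14) ≡ 5/17 mod 19. 17⁻¹ ≡ 9 (mod 19) since 17·9 = 153 ≡ 1, so λ ≡ 7.
  x = λ² - 14 - 12 = 49 - 26 ≡ 4; y = λ·(14 - 4) - 7 ≡ 6. → (4, 6)
4Q: (4, 6) + (12, 12). λ = (12 - 6)/(12 - 4) ≡ 6/8 mod 19. 8⁻¹ ≡ 12 (mod 19), so λ ≡ 15.
  x = λ² - 4 - 12 = 225 - 16 ≡ 0; y = λ·(4 - 0) - 6 ≡ 16. → (0, 16)
5Q: (0, 16) + (12, 12). λ = (12 - 16)/(12 - 0) ≡ 15/12 mod 19. 12⁻¹ ≡ 8 (mod 19) since 12·8 = 96 ≡ 1, so λ ≡ 6.
  x = λ² - 0 - 12 = 36 - 12 ≡ 5; y = λ·(0 - 5) - 16 ≡ 11. → (5, 11)
6Q: (5, 11) + (12, 12). λ = (12 - 11)/(12 - 5) ≡ 1/7 mod 19. 7⁻¹ ≡ 11 (mod 19) since 7·11 = 77 ≡ 1, so λ ≡ 11.
  x = λ² - 5 - 12 = 121 - 17 ≡ 9; y = λ·(5 - 9) - 11 ≡ 2. → (9, 2)
7Q: (9, 2) + (12, 12). λ = (12 - 2)/(12 - 9) ≡ 10/3 mod 19. 3⁻¹ ≡ 13 (mod 19), so λ ≡ 16.
  x = λ² - 9 - 12 = 256 - 21 ≡ 7; y = λ·(9 - 7) - 2 ≡ 11. → (7, 11)
8Q: (7, 11) + (12, 12). λ = (12 - 11)/(12 - 7) ≡ 1/5 mod 19. 5⁻¹ ≡ 4 (mod 19) since 5·4 = 20 ≡ 1, so λ ≡ 4.
  x = λ² - 7 - 12 = 16 - 19 ≡ 16; y = λ·(7 - 16) - 11 ≡ 10. → (16, 10)
9Q: (16, 10) + (12, 12). λ = (12 - 10)/(12 - 16) ≡ 2/15 mod 19. 15⁻¹ ≡ 14 (mod 19) since 15·14 = 210 ≡ 1, so λ ≡ 9.
  x = λ² - 16 - 12 = 81 - 28 ≡ 15; y = λ·(16 - 15) - 10 ≡ 18. → (15, 18)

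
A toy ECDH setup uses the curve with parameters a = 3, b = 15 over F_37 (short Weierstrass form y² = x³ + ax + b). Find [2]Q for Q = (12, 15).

(29, 16)

tangent at (12, 15): λ = (3·12² + 3)/(2·15) ≡ 28/30. 30⁻¹ ≡ 21 (mod 37) since 30·21 = 630 ≡ 1, so λ ≡ 28·21 ≡ 33.
  x = λ² - 12 - 12 = 1089 - 24 ≡ 29; y = λ·(12 - 29) - 15 ≡ 16. → (29, 16)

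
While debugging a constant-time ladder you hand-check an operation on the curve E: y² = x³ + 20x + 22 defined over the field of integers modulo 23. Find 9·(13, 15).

Write Q = (13, 15).
Repeated addition: build up to 9Q.
2Q: tangent at (13, 15): λ = (3·13² + 20)/(2·15) ≡ 21/7. 7⁻¹ ≡ 10 (mod 23) since 7·10 = 70 ≡ 1, so λ ≡ 21·10 ≡ 3.
  x = λ² - 13 - 13 = 9 - 26 ≡ 6; y = λ·(13 - 6) - 15 ≡ 6. → (6, 6)
3Q: (6, 6) + (13, 15). λ = (15 - 6)/(13 - 6) ≡ 9/7 mod 23. 7⁻¹ ≡ 10 (mod 23) since 7·10 = 70 ≡ 1, so λ ≡ 21.
  x = λ² - 6 - 13 = 441 - 19 ≡ 8; y = λ·(6 - 8) - 6 ≡ 21. → (8, 21)
4Q: (8, 21) + (13, 15). λ = (15 - 21)/(13 - 8) ≡ 17/5 mod 23. 5⁻¹ ≡ 14 (mod 23) since 5·14 = 70 ≡ 1, so λ ≡ 8.
  x = λ² - 8 - 13 = 64 - 21 ≡ 20; y = λ·(8 - 20) - 21 ≡ 21. → (20, 21)
5Q: (20, 21) + (13, 15). λ = (15 - 21)/(13 - 20) ≡ 17/16 mod 23. 16⁻¹ ≡ 13 (mod 23), so λ ≡ 14.
  x = λ² - 20 - 13 = 196 - 33 ≡ 2; y = λ·(20 - 2) - 21 ≡ 1. → (2, 1)
6Q: (2, 1) + (13, 15). λ = (15 - 1)/(13 - 2) ≡ 14/11 mod 23. 11⁻¹ ≡ 21 (mod 23), so λ ≡ 18.
  x = λ² - 2 - 13 = 324 - 15 ≡ 10; y = λ·(2 - 10) - 1 ≡ 16. → (10, 16)
7Q: (10, 16) + (13, 15). λ = (15 - 16)/(13 - 10) ≡ 22/3 mod 23. 3⁻¹ ≡ 8 (mod 23), so λ ≡ 15.
  x = λ² - 10 - 13 = 225 - 23 ≡ 18; y = λ·(10 - 18) - 16 ≡ 2. → (18, 2)
8Q: (18, 2) + (13, 15). λ = (15 - 2)/(13 - 18) ≡ 13/18 mod 23. 18⁻¹ ≡ 9 (mod 23), so λ ≡ 2.
  x = λ² - 18 - 13 = 4 - 31 ≡ 19; y = λ·(18 - 19) - 2 ≡ 19. → (19, 19)
9Q: (19, 19) + (13, 15). λ = (15 - 19)/(13 - 19) ≡ 19/17 mod 23. 17⁻¹ ≡ 19 (mod 23), so λ ≡ 16.
  x = λ² - 19 - 13 = 256 - 32 ≡ 17; y = λ·(19 - 17) - 19 ≡ 13. → (17, 13)

(17, 13)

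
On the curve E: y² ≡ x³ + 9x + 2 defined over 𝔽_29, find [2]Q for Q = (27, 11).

tangent at (27, 11): λ = (3·27² + 9)/(2·11) ≡ 21/22. 22⁻¹ ≡ 4 (mod 29) since 22·4 = 88 ≡ 1, so λ ≡ 21·4 ≡ 26.
  x = λ² - 27 - 27 = 676 - 54 ≡ 13; y = λ·(27 - 13) - 11 ≡ 5. → (13, 5)

(13, 5)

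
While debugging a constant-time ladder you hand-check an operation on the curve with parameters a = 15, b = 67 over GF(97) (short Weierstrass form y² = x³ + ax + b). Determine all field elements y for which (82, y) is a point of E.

none

x³ + 15x + 67 = 552665 ≡ 56 (mod 97).
56 is a non-residue mod 97; no y exists.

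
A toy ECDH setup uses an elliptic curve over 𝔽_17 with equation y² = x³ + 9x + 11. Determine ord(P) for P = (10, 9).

2P: tangent at (10, 9): λ = (3·10² + 9)/(2·9) ≡ 3/1. 1⁻¹ ≡ 1 (mod 17), so λ ≡ 3·1 ≡ 3.
  x = λ² - 10 - 10 = 9 - 20 ≡ 6; y = λ·(10 - 6) - 9 ≡ 3. → (6, 3)
3P: (6, 3) + (10, 9). λ = (9 - 3)/(10 - 6) ≡ 6/4 mod 17. 4⁻¹ ≡ 13 (mod 17), so λ ≡ 10.
  x = λ² - 6 - 10 = 100 - 16 ≡ 16; y = λ·(6 - 16) - 3 ≡ 16. → (16, 16)
4P: (16, 16) + (10, 9). λ = (9 - 16)/(10 - 16) ≡ 10/11 mod 17. 11⁻¹ ≡ 14 (mod 17), so λ ≡ 4.
  x = λ² - 16 - 10 = 16 - 26 ≡ 7; y = λ·(16 - 7) - 16 ≡ 3. → (7, 3)
5P: (7, 3) + (10, 9). λ = (9 - 3)/(10 - 7) ≡ 6/3 mod 17. 3⁻¹ ≡ 6 (mod 17), so λ ≡ 2.
  x = λ² - 7 - 10 = 4 - 17 ≡ 4; y = λ·(7 - 4) - 3 ≡ 3. → (4, 3)
6P: (4, 3) + (10, 9). λ = (9 - 3)/(10 - 4) ≡ 6/6 mod 17. 6⁻¹ ≡ 3 (mod 17), so λ ≡ 1.
  x = λ² - 4 - 10 = 1 - 14 ≡ 4; y = λ·(4 - 4) - 3 ≡ 14. → (4, 14)
7P: (4, 14) + (10, 9). λ = (9 - 14)/(10 - 4) ≡ 12/6 mod 17. 6⁻¹ ≡ 3 (mod 17), so λ ≡ 2.
  x = λ² - 4 - 10 = 4 - 14 ≡ 7; y = λ·(4 - 7) - 14 ≡ 14. → (7, 14)
8P: (7, 14) + (10, 9). λ = (9 - 14)/(10 - 7) ≡ 12/3 mod 17. 3⁻¹ ≡ 6 (mod 17) since 3·6 = 18 ≡ 1, so λ ≡ 4.
  x = λ² - 7 - 10 = 16 - 17 ≡ 16; y = λ·(7 - 16) - 14 ≡ 1. → (16, 1)
9P: (16, 1) + (10, 9). λ = (9 - 1)/(10 - 16) ≡ 8/11 mod 17. 11⁻¹ ≡ 14 (mod 17) since 11·14 = 154 ≡ 1, so λ ≡ 10.
  x = λ² - 16 - 10 = 100 - 26 ≡ 6; y = λ·(16 - 6) - 1 ≡ 14. → (6, 14)
10P: (6, 14) + (10, 9). λ = (9 - 14)/(10 - 6) ≡ 12/4 mod 17. 4⁻¹ ≡ 13 (mod 17) since 4·13 = 52 ≡ 1, so λ ≡ 3.
  x = λ² - 6 - 10 = 9 - 16 ≡ 10; y = λ·(6 - 10) - 14 ≡ 8. → (10, 8)
11P: (10, 8) + (10, 9): same x and y₁ ≡ -y₂, so the sum is the point at infinity.
11P = the point at infinity, so the order is 11.

11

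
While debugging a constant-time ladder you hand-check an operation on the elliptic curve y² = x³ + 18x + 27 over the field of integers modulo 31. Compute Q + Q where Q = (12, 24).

tangent at (12, 24): λ = (3·12² + 18)/(2·24) ≡ 16/17. 17⁻¹ ≡ 11 (mod 31), so λ ≡ 16·11 ≡ 21.
  x = λ² - 12 - 12 = 441 - 24 ≡ 14; y = λ·(12 - 14) - 24 ≡ 27. → (14, 27)

(14, 27)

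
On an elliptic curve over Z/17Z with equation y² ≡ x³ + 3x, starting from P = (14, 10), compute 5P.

(3, 6)

Repeated addition: build up to 5P.
2P: tangent at (14, 10): λ = (3·14² + 3)/(2·10) ≡ 13/3. 3⁻¹ ≡ 6 (mod 17), so λ ≡ 13·6 ≡ 10.
  x = λ² - 14 - 14 = 100 - 28 ≡ 4; y = λ·(14 - 4) - 10 ≡ 5. → (4, 5)
3P: (4, 5) + (14, 10). λ = (10 - 5)/(14 - 4) ≡ 5/10 mod 17. 10⁻¹ ≡ 12 (mod 17) since 10·12 = 120 ≡ 1, so λ ≡ 9.
  x = λ² - 4 - 14 = 81 - 18 ≡ 12; y = λ·(4 - 12) - 5 ≡ 8. → (12, 8)
4P: (12, 8) + (14, 10). λ = (10 - 8)/(14 - 12) ≡ 2/2 mod 17. 2⁻¹ ≡ 9 (mod 17), so λ ≡ 1.
  x = λ² - 12 - 14 = 1 - 26 ≡ 9; y = λ·(12 - 9) - 8 ≡ 12. → (9, 12)
5P: (9, 12) + (14, 10). λ = (10 - 12)/(14 - 9) ≡ 15/5 mod 17. 5⁻¹ ≡ 7 (mod 17), so λ ≡ 3.
  x = λ² - 9 - 14 = 9 - 23 ≡ 3; y = λ·(9 - 3) - 12 ≡ 6. → (3, 6)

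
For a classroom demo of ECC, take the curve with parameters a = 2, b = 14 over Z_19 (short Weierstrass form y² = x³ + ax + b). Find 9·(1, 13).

Write P = (1, 13).
Repeated addition: build up to 9P.
2P: tangent at (1, 13): λ = (3·1² + 2)/(2·13) ≡ 5/7. 7⁻¹ ≡ 11 (mod 19), so λ ≡ 5·11 ≡ 17.
  x = λ² - 1 - 1 = 289 - 2 ≡ 2; y = λ·(1 - 2) - 13 ≡ 8. → (2, 8)
3P: (2, 8) + (1, 13). λ = (13 - 8)/(1 - 2) ≡ 5/18 mod 19. 18⁻¹ ≡ 18 (mod 19) since 18·18 = 324 ≡ 1, so λ ≡ 14.
  x = λ² - 2 - 1 = 196 - 3 ≡ 3; y = λ·(2 - 3) - 8 ≡ 16. → (3, 16)
4P: (3, 16) + (1, 13). λ = (13 - 16)/(1 - 3) ≡ 16/17 mod 19. 17⁻¹ ≡ 9 (mod 19) since 17·9 = 153 ≡ 1, so λ ≡ 11.
  x = λ² - 3 - 1 = 121 - 4 ≡ 3; y = λ·(3 - 3) - 16 ≡ 3. → (3, 3)
5P: (3, 3) + (1, 13). λ = (13 - 3)/(1 - 3) ≡ 10/17 mod 19. 17⁻¹ ≡ 9 (mod 19) since 17·9 = 153 ≡ 1, so λ ≡ 14.
  x = λ² - 3 - 1 = 196 - 4 ≡ 2; y = λ·(3 - 2) - 3 ≡ 11. → (2, 11)
6P: (2, 11) + (1, 13). λ = (13 - 11)/(1 - 2) ≡ 2/18 mod 19. 18⁻¹ ≡ 18 (mod 19) since 18·18 = 324 ≡ 1, so λ ≡ 17.
  x = λ² - 2 - 1 = 289 - 3 ≡ 1; y = λ·(2 - 1) - 11 ≡ 6. → (1, 6)
7P: (1, 6) + (1, 13): same x and y₁ ≡ -y₂, so the sum is 𝒪.
8P: 𝒪 + (1, 13) = (1, 13) (identity).
9P: tangent at (1, 13): λ = (3·1² + 2)/(2·13) ≡ 5/7. 7⁻¹ ≡ 11 (mod 19), so λ ≡ 5·11 ≡ 17.
  x = λ² - 1 - 1 = 289 - 2 ≡ 2; y = λ·(1 - 2) - 13 ≡ 8. → (2, 8)

(2, 8)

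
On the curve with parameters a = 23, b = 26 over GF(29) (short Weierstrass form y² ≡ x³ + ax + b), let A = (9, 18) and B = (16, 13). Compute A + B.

(27, 28)

(9, 18) + (16, 13). λ = (13 - 18)/(16 - 9) ≡ 24/7 mod 29. 7⁻¹ ≡ 25 (mod 29) since 7·25 = 175 ≡ 1, so λ ≡ 20.
  x = λ² - 9 - 16 = 400 - 25 ≡ 27; y = λ·(9 - 27) - 18 ≡ 28. → (27, 28)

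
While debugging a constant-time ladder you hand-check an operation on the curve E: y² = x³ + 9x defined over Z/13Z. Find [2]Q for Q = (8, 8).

(1, 6)

tangent at (8, 8): λ = (3·8² + 9)/(2·8) ≡ 6/3. 3⁻¹ ≡ 9 (mod 13), so λ ≡ 6·9 ≡ 2.
  x = λ² - 8 - 8 = 4 - 16 ≡ 1; y = λ·(8 - 1) - 8 ≡ 6. → (1, 6)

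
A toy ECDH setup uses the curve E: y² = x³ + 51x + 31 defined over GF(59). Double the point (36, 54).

(22, 1)

tangent at (36, 54): λ = (3·36² + 51)/(2·54) ≡ 45/49. 49⁻¹ ≡ 53 (mod 59) since 49·53 = 2597 ≡ 1, so λ ≡ 45·53 ≡ 25.
  x = λ² - 36 - 36 = 625 - 72 ≡ 22; y = λ·(36 - 22) - 54 ≡ 1. → (22, 1)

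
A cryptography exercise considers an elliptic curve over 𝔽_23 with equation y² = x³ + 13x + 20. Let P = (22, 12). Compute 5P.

O

Double-and-add on 5 = (101)₂. Start with P = (22, 12) for the leading 1-bit.
double: tangent at (22, 12): λ = (3·22² + 13)/(2·12) ≡ 16/1. 1⁻¹ ≡ 1 (mod 23), so λ ≡ 16·1 ≡ 16.
  x = λ² - 22 - 22 = 256 - 44 ≡ 5; y = λ·(22 - 5) - 12 ≡ 7. → (5, 7)
double: tangent at (5, 7): λ = (3·5² + 13)/(2·7) ≡ 19/14. 14⁻¹ ≡ 5 (mod 23), so λ ≡ 19·5 ≡ 3.
  x = λ² - 5 - 5 = 9 - 10 ≡ 22; y = λ·(5 - 22) - 7 ≡ 11. → (22, 11)
add P: (22, 11) + (22, 12): same x and y₁ ≡ -y₂, so the sum is O.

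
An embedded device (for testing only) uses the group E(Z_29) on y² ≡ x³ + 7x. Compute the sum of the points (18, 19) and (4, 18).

(11, 25)

(18, 19) + (4, 18). λ = (18 - 19)/(4 - 18) ≡ 28/15 mod 29. 15⁻¹ ≡ 2 (mod 29) since 15·2 = 30 ≡ 1, so λ ≡ 27.
  x = λ² - 18 - 4 = 729 - 22 ≡ 11; y = λ·(18 - 11) - 19 ≡ 25. → (11, 25)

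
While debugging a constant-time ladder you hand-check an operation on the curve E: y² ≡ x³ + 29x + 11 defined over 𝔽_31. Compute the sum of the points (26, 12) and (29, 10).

(26, 12) + (29, 10). λ = (10 - 12)/(29 - 26) ≡ 29/3 mod 31. 3⁻¹ ≡ 21 (mod 31) since 3·21 = 63 ≡ 1, so λ ≡ 20.
  x = λ² - 26 - 29 = 400 - 55 ≡ 4; y = λ·(26 - 4) - 12 ≡ 25. → (4, 25)

(4, 25)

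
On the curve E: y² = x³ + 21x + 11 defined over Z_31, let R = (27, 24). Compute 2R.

tangent at (27, 24): λ = (3·27² + 21)/(2·24) ≡ 7/17. 17⁻¹ ≡ 11 (mod 31), so λ ≡ 7·11 ≡ 15.
  x = λ² - 27 - 27 = 225 - 54 ≡ 16; y = λ·(27 - 16) - 24 ≡ 17. → (16, 17)

(16, 17)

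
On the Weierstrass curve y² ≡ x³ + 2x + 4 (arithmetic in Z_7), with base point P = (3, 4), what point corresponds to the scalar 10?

Repeated addition: build up to 10P.
2P: tangent at (3, 4): λ = (3·3² + 2)/(2·4) ≡ 1/1. 1⁻¹ ≡ 1 (mod 7) since 1·1 = 1 ≡ 1, so λ ≡ 1·1 ≡ 1.
  x = λ² - 3 - 3 = 1 - 6 ≡ 2; y = λ·(3 - 2) - 4 ≡ 4. → (2, 4)
3P: (2, 4) + (3, 4). λ = (4 - 4)/(3 - 2) ≡ 0/1 mod 7. 1⁻¹ ≡ 1 (mod 7), so λ ≡ 0.
  x = λ² - 2 - 3 = 0 - 5 ≡ 2; y = λ·(2 - 2) - 4 ≡ 3. → (2, 3)
4P: (2, 3) + (3, 4). λ = (4 - 3)/(3 - 2) ≡ 1/1 mod 7. 1⁻¹ ≡ 1 (mod 7), so λ ≡ 1.
  x = λ² - 2 - 3 = 1 - 5 ≡ 3; y = λ·(2 - 3) - 3 ≡ 3. → (3, 3)
5P: (3, 3) + (3, 4): same x and y₁ ≡ -y₂, so the sum is the point at infinity.
6P: the point at infinity + (3, 4) = (3, 4) (identity).
7P: tangent at (3, 4): λ = (3·3² + 2)/(2·4) ≡ 1/1. 1⁻¹ ≡ 1 (mod 7), so λ ≡ 1·1 ≡ 1.
  x = λ² - 3 - 3 = 1 - 6 ≡ 2; y = λ·(3 - 2) - 4 ≡ 4. → (2, 4)
8P: (2, 4) + (3, 4). λ = (4 - 4)/(3 - 2) ≡ 0/1 mod 7. 1⁻¹ ≡ 1 (mod 7) since 1·1 = 1 ≡ 1, so λ ≡ 0.
  x = λ² - 2 - 3 = 0 - 5 ≡ 2; y = λ·(2 - 2) - 4 ≡ 3. → (2, 3)
9P: (2, 3) + (3, 4). λ = (4 - 3)/(3 - 2) ≡ 1/1 mod 7. 1⁻¹ ≡ 1 (mod 7), so λ ≡ 1.
  x = λ² - 2 - 3 = 1 - 5 ≡ 3; y = λ·(2 - 3) - 3 ≡ 3. → (3, 3)
10P: (3, 3) + (3, 4): same x and y₁ ≡ -y₂, so the sum is the point at infinity.

O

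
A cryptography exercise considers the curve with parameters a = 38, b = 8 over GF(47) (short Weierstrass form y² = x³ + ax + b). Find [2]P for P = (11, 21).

(3, 33)

tangent at (11, 21): λ = (3·11² + 38)/(2·21) ≡ 25/42. 42⁻¹ ≡ 28 (mod 47) since 42·28 = 1176 ≡ 1, so λ ≡ 25·28 ≡ 42.
  x = λ² - 11 - 11 = 1764 - 22 ≡ 3; y = λ·(11 - 3) - 21 ≡ 33. → (3, 33)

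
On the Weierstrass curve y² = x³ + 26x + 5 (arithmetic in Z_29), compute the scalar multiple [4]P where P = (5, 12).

(2, 23)

Double-and-add on 4 = (100)₂. Start with P = (5, 12) for the leading 1-bit.
double: tangent at (5, 12): λ = (3·5² + 26)/(2·12) ≡ 14/24. 24⁻¹ ≡ 23 (mod 29) since 24·23 = 552 ≡ 1, so λ ≡ 14·23 ≡ 3.
  x = λ² - 5 - 5 = 9 - 10 ≡ 28; y = λ·(5 - 28) - 12 ≡ 6. → (28, 6)
double: tangent at (28, 6): λ = (3·28² + 26)/(2·6) ≡ 0/12. 12⁻¹ ≡ 17 (mod 29) since 12·17 = 204 ≡ 1, so λ ≡ 0·17 ≡ 0.
  x = λ² - 28 - 28 = 0 - 56 ≡ 2; y = λ·(28 - 2) - 6 ≡ 23. → (2, 23)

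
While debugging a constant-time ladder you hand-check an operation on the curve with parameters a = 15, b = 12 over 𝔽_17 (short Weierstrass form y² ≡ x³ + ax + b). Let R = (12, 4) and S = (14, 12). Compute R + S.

(7, 16)

(12, 4) + (14, 12). λ = (12 - 4)/(14 - 12) ≡ 8/2 mod 17. 2⁻¹ ≡ 9 (mod 17) since 2·9 = 18 ≡ 1, so λ ≡ 4.
  x = λ² - 12 - 14 = 16 - 26 ≡ 7; y = λ·(12 - 7) - 4 ≡ 16. → (7, 16)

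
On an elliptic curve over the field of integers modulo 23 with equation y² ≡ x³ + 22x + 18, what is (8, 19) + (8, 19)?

(11, 21)

tangent at (8, 19): λ = (3·8² + 22)/(2·19) ≡ 7/15. 15⁻¹ ≡ 20 (mod 23) since 15·20 = 300 ≡ 1, so λ ≡ 7·20 ≡ 2.
  x = λ² - 8 - 8 = 4 - 16 ≡ 11; y = λ·(8 - 11) - 19 ≡ 21. → (11, 21)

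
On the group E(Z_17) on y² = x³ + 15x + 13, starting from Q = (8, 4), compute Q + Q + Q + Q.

O

Repeated addition: build up to 4Q.
2Q: tangent at (8, 4): λ = (3·8² + 15)/(2·4) ≡ 3/8. 8⁻¹ ≡ 15 (mod 17), so λ ≡ 3·15 ≡ 11.
  x = λ² - 8 - 8 = 121 - 16 ≡ 3; y = λ·(8 - 3) - 4 ≡ 0. → (3, 0)
3Q: (3, 0) + (8, 4). λ = (4 - 0)/(8 - 3) ≡ 4/5 mod 17. 5⁻¹ ≡ 7 (mod 17), so λ ≡ 11.
  x = λ² - 3 - 8 = 121 - 11 ≡ 8; y = λ·(3 - 8) - 0 ≡ 13. → (8, 13)
4Q: (8, 13) + (8, 4): same x and y₁ ≡ -y₂, so the sum is ∞.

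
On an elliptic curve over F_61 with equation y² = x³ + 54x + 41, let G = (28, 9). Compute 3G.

(42, 5)

Repeated addition: build up to 3G.
2G: tangent at (28, 9): λ = (3·28² + 54)/(2·9) ≡ 27/18. 18⁻¹ ≡ 17 (mod 61), so λ ≡ 27·17 ≡ 32.
  x = λ² - 28 - 28 = 1024 - 56 ≡ 53; y = λ·(28 - 53) - 9 ≡ 45. → (53, 45)
3G: (53, 45) + (28, 9). λ = (9 - 45)/(28 - 53) ≡ 25/36 mod 61. 36⁻¹ ≡ 39 (mod 61), so λ ≡ 60.
  x = λ² - 53 - 28 = 3600 - 81 ≡ 42; y = λ·(53 - 42) - 45 ≡ 5. → (42, 5)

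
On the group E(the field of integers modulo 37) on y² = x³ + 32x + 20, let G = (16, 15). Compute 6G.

Double-and-add on 6 = (110)₂. Start with G = (16, 15) for the leading 1-bit.
double: tangent at (16, 15): λ = (3·16² + 32)/(2·15) ≡ 23/30. 30⁻¹ ≡ 21 (mod 37), so λ ≡ 23·21 ≡ 2.
  x = λ² - 16 - 16 = 4 - 32 ≡ 9; y = λ·(16 - 9) - 15 ≡ 36. → (9, 36)
add G: (9, 36) + (16, 15). λ = (15 - 36)/(16 - 9) ≡ 16/7 mod 37. 7⁻¹ ≡ 16 (mod 37), so λ ≡ 34.
  x = λ² - 9 - 16 = 1156 - 25 ≡ 21; y = λ·(9 - 21) - 36 ≡ 0. → (21, 0)
double: (21, 0) + (21, 0): same x and y₁ ≡ -y₂, so the sum is the point at infinity.

O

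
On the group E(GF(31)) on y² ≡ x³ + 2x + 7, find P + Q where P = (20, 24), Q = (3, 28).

(20, 24) + (3, 28). λ = (28 - 24)/(3 - 20) ≡ 4/14 mod 31. 14⁻¹ ≡ 20 (mod 31), so λ ≡ 18.
  x = λ² - 20 - 3 = 324 - 23 ≡ 22; y = λ·(20 - 22) - 24 ≡ 2. → (22, 2)

(22, 2)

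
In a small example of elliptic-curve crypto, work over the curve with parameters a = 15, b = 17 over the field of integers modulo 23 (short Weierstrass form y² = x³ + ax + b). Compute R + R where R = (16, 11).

(15, 11)

tangent at (16, 11): λ = (3·16² + 15)/(2·11) ≡ 1/22. 22⁻¹ ≡ 22 (mod 23), so λ ≡ 1·22 ≡ 22.
  x = λ² - 16 - 16 = 484 - 32 ≡ 15; y = λ·(16 - 15) - 11 ≡ 11. → (15, 11)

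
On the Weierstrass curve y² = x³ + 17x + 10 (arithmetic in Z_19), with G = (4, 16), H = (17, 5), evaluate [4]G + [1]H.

(17, 14)

First 4G:
Double-and-add on 4 = (100)₂. Start with G = (4, 16) for the leading 1-bit.
double: tangent at (4, 16): λ = (3·4² + 17)/(2·16) ≡ 8/13. 13⁻¹ ≡ 3 (mod 19), so λ ≡ 8·3 ≡ 5.
  x = λ² - 4 - 4 = 25 - 8 ≡ 17; y = λ·(4 - 17) - 16 ≡ 14. → (17, 14)
double: tangent at (17, 14): λ = (3·17² + 17)/(2·14) ≡ 10/9. 9⁻¹ ≡ 17 (mod 19) since 9·17 = 153 ≡ 1, so λ ≡ 10·17 ≡ 18.
  x = λ² - 17 - 17 = 324 - 34 ≡ 5; y = λ·(17 - 5) - 14 ≡ 12. → (5, 12)
4G = (5, 12).
Finally 4G + H:
(5, 12) + (17, 5). λ = (5 - 12)/(17 - 5) ≡ 12/12 mod 19. 12⁻¹ ≡ 8 (mod 19), so λ ≡ 1.
  x = λ² - 5 - 17 = 1 - 22 ≡ 17; y = λ·(5 - 17) - 12 ≡ 14. → (17, 14)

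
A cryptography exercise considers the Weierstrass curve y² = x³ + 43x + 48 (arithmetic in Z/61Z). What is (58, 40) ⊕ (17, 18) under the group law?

(58, 40) + (17, 18). λ = (18 - 40)/(17 - 58) ≡ 39/20 mod 61. 20⁻¹ ≡ 58 (mod 61), so λ ≡ 5.
  x = λ² - 58 - 17 = 25 - 75 ≡ 11; y = λ·(58 - 11) - 40 ≡ 12. → (11, 12)

(11, 12)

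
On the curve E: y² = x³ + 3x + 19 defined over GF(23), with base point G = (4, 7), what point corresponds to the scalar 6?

Double-and-add on 6 = (110)₂. Start with G = (4, 7) for the leading 1-bit.
double: tangent at (4, 7): λ = (3·4² + 3)/(2·7) ≡ 5/14. 14⁻¹ ≡ 5 (mod 23) since 14·5 = 70 ≡ 1, so λ ≡ 5·5 ≡ 2.
  x = λ² - 4 - 4 = 4 - 8 ≡ 19; y = λ·(4 - 19) - 7 ≡ 9. → (19, 9)
add G: (19, 9) + (4, 7). λ = (7 - 9)/(4 - 19) ≡ 21/8 mod 23. 8⁻¹ ≡ 3 (mod 23), so λ ≡ 17.
  x = λ² - 19 - 4 = 289 - 23 ≡ 13; y = λ·(19 - 13) - 9 ≡ 1. → (13, 1)
double: tangent at (13, 1): λ = (3·13² + 3)/(2·1) ≡ 4/2. 2⁻¹ ≡ 12 (mod 23), so λ ≡ 4·12 ≡ 2.
  x = λ² - 13 - 13 = 4 - 26 ≡ 1; y = λ·(13 - 1) - 1 ≡ 0. → (1, 0)

(1, 0)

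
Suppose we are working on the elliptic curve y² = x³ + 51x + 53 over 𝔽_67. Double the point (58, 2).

tangent at (58, 2): λ = (3·58² + 51)/(2·2) ≡ 26/4. 4⁻¹ ≡ 17 (mod 67), so λ ≡ 26·17 ≡ 40.
  x = λ² - 58 - 58 = 1600 - 116 ≡ 10; y = λ·(58 - 10) - 2 ≡ 42. → (10, 42)

(10, 42)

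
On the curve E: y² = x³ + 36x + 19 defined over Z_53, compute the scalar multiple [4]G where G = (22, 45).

Repeated addition: build up to 4G.
2G: tangent at (22, 45): λ = (3·22² + 36)/(2·45) ≡ 4/37. 37⁻¹ ≡ 43 (mod 53), so λ ≡ 4·43 ≡ 13.
  x = λ² - 22 - 22 = 169 - 44 ≡ 19; y = λ·(22 - 19) - 45 ≡ 47. → (19, 47)
3G: (19, 47) + (22, 45). λ = (45 - 47)/(22 - 19) ≡ 51/3 mod 53. 3⁻¹ ≡ 18 (mod 53) since 3·18 = 54 ≡ 1, so λ ≡ 17.
  x = λ² - 19 - 22 = 289 - 41 ≡ 36; y = λ·(19 - 36) - 47 ≡ 35. → (36, 35)
4G: (36, 35) + (22, 45). λ = (45 - 35)/(22 - 36) ≡ 10/39 mod 53. 39⁻¹ ≡ 34 (mod 53), so λ ≡ 22.
  x = λ² - 36 - 22 = 484 - 58 ≡ 2; y = λ·(36 - 2) - 35 ≡ 24. → (2, 24)

(2, 24)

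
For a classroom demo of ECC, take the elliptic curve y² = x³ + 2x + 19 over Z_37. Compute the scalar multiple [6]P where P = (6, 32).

(29, 3)

Double-and-add on 6 = (110)₂. Start with P = (6, 32) for the leading 1-bit.
double: tangent at (6, 32): λ = (3·6² + 2)/(2·32) ≡ 36/27. 27⁻¹ ≡ 11 (mod 37), so λ ≡ 36·11 ≡ 26.
  x = λ² - 6 - 6 = 676 - 12 ≡ 35; y = λ·(6 - 35) - 32 ≡ 28. → (35, 28)
add P: (35, 28) + (6, 32). λ = (32 - 28)/(6 - 35) ≡ 4/8 mod 37. 8⁻¹ ≡ 14 (mod 37), so λ ≡ 19.
  x = λ² - 35 - 6 = 361 - 41 ≡ 24; y = λ·(35 - 24) - 28 ≡ 33. → (24, 33)
double: tangent at (24, 33): λ = (3·24² + 2)/(2·33) ≡ 28/29. 29⁻¹ ≡ 23 (mod 37) since 29·23 = 667 ≡ 1, so λ ≡ 28·23 ≡ 15.
  x = λ² - 24 - 24 = 225 - 48 ≡ 29; y = λ·(24 - 29) - 33 ≡ 3. → (29, 3)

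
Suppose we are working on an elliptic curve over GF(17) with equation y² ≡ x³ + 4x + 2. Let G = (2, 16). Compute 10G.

(7, 13)

Double-and-add on 10 = (1010)₂. Start with G = (2, 16) for the leading 1-bit.
double: tangent at (2, 16): λ = (3·2² + 4)/(2·16) ≡ 16/15. 15⁻¹ ≡ 8 (mod 17) since 15·8 = 120 ≡ 1, so λ ≡ 16·8 ≡ 9.
  x = λ² - 2 - 2 = 81 - 4 ≡ 9; y = λ·(2 - 9) - 16 ≡ 6. → (9, 6)
double: tangent at (9, 6): λ = (3·9² + 4)/(2·6) ≡ 9/12. 12⁻¹ ≡ 10 (mod 17), so λ ≡ 9·10 ≡ 5.
  x = λ² - 9 - 9 = 25 - 18 ≡ 7; y = λ·(9 - 7) - 6 ≡ 4. → (7, 4)
add G: (7, 4) + (2, 16). λ = (16 - 4)/(2 - 7) ≡ 12/12 mod 17. 12⁻¹ ≡ 10 (mod 17) since 12·10 = 120 ≡ 1, so λ ≡ 1.
  x = λ² - 7 - 2 = 1 - 9 ≡ 9; y = λ·(7 - 9) - 4 ≡ 11. → (9, 11)
double: tangent at (9, 11): λ = (3·9² + 4)/(2·11) ≡ 9/5. 5⁻¹ ≡ 7 (mod 17), so λ ≡ 9·7 ≡ 12.
  x = λ² - 9 - 9 = 144 - 18 ≡ 7; y = λ·(9 - 7) - 11 ≡ 13. → (7, 13)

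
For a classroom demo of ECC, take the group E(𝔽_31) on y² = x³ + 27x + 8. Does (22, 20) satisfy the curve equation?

yes

y² = 20² ≡ 28; x³ + 27x + 8 = 11250 ≡ 28 (mod 31). 28 = 28.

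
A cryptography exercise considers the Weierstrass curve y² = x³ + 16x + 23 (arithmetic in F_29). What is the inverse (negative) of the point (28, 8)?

(28, 21)

-(28, 8) = (28, -8 mod 29) = (28, 21).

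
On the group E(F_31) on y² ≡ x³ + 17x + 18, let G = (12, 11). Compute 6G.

(0, 24)

Repeated addition: build up to 6G.
2G: tangent at (12, 11): λ = (3·12² + 17)/(2·11) ≡ 15/22. 22⁻¹ ≡ 24 (mod 31) since 22·24 = 528 ≡ 1, so λ ≡ 15·24 ≡ 19.
  x = λ² - 12 - 12 = 361 - 24 ≡ 27; y = λ·(12 - 27) - 11 ≡ 14. → (27, 14)
3G: (27, 14) + (12, 11). λ = (11 - 14)/(12 - 27) ≡ 28/16 mod 31. 16⁻¹ ≡ 2 (mod 31) since 16·2 = 32 ≡ 1, so λ ≡ 25.
  x = λ² - 27 - 12 = 625 - 39 ≡ 28; y = λ·(27 - 28) - 14 ≡ 23. → (28, 23)
4G: (28, 23) + (12, 11). λ = (11 - 23)/(12 - 28) ≡ 19/15 mod 31. 15⁻¹ ≡ 29 (mod 31), so λ ≡ 24.
  x = λ² - 28 - 12 = 576 - 40 ≡ 9; y = λ·(28 - 9) - 23 ≡ 30. → (9, 30)
5G: (9, 30) + (12, 11). λ = (11 - 30)/(12 - 9) ≡ 12/3 mod 31. 3⁻¹ ≡ 21 (mod 31), so λ ≡ 4.
  x = λ² - 9 - 12 = 16 - 21 ≡ 26; y = λ·(9 - 26) - 30 ≡ 26. → (26, 26)
6G: (26, 26) + (12, 11). λ = (11 - 26)/(12 - 26) ≡ 16/17 mod 31. 17⁻¹ ≡ 11 (mod 31) since 17·11 = 187 ≡ 1, so λ ≡ 21.
  x = λ² - 26 - 12 = 441 - 38 ≡ 0; y = λ·(26 - 0) - 26 ≡ 24. → (0, 24)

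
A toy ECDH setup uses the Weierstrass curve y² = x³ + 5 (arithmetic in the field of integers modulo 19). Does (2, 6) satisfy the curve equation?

no

y² = 6² ≡ 17; x³ + 0x + 5 = 13 ≡ 13 (mod 19). 17 ≠ 13.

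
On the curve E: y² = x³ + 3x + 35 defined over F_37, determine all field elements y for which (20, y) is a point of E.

x³ + 3x + 35 = 8095 ≡ 29 (mod 37).
29 is a non-residue mod 37; no y exists.

none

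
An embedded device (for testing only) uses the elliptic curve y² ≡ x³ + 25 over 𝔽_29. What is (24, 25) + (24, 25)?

(5, 18)

tangent at (24, 25): λ = (3·24² + 0)/(2·25) ≡ 17/21. 21⁻¹ ≡ 18 (mod 29) since 21·18 = 378 ≡ 1, so λ ≡ 17·18 ≡ 16.
  x = λ² - 24 - 24 = 256 - 48 ≡ 5; y = λ·(24 - 5) - 25 ≡ 18. → (5, 18)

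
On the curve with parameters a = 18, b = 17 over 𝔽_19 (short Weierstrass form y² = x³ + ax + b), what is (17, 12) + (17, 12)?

(2, 2)

tangent at (17, 12): λ = (3·17² + 18)/(2·12) ≡ 11/5. 5⁻¹ ≡ 4 (mod 19), so λ ≡ 11·4 ≡ 6.
  x = λ² - 17 - 17 = 36 - 34 ≡ 2; y = λ·(17 - 2) - 12 ≡ 2. → (2, 2)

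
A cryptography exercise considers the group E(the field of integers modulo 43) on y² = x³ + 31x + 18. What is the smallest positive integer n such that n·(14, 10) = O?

9

2P: tangent at (14, 10): λ = (3·14² + 31)/(2·10) ≡ 17/20. 20⁻¹ ≡ 28 (mod 43), so λ ≡ 17·28 ≡ 3.
  x = λ² - 14 - 14 = 9 - 28 ≡ 24; y = λ·(14 - 24) - 10 ≡ 3. → (24, 3)
3P: (24, 3) + (14, 10). λ = (10 - 3)/(14 - 24) ≡ 7/33 mod 43. 33⁻¹ ≡ 30 (mod 43), so λ ≡ 38.
  x = λ² - 24 - 14 = 1444 - 38 ≡ 30; y = λ·(24 - 30) - 3 ≡ 27. → (30, 27)
4P: (30, 27) + (14, 10). λ = (10 - 27)/(14 - 30) ≡ 26/27 mod 43. 27⁻¹ ≡ 8 (mod 43), so λ ≡ 36.
  x = λ² - 30 - 14 = 1296 - 44 ≡ 5; y = λ·(30 - 5) - 27 ≡ 13. → (5, 13)
5P: (5, 13) + (14, 10). λ = (10 - 13)/(14 - 5) ≡ 40/9 mod 43. 9⁻¹ ≡ 24 (mod 43) since 9·24 = 216 ≡ 1, so λ ≡ 14.
  x = λ² - 5 - 14 = 196 - 19 ≡ 5; y = λ·(5 - 5) - 13 ≡ 30. → (5, 30)
6P: (5, 30) + (14, 10). λ = (10 - 30)/(14 - 5) ≡ 23/9 mod 43. 9⁻¹ ≡ 24 (mod 43), so λ ≡ 36.
  x = λ² - 5 - 14 = 1296 - 19 ≡ 30; y = λ·(5 - 30) - 30 ≡ 16. → (30, 16)
7P: (30, 16) + (14, 10). λ = (10 - 16)/(14 - 30) ≡ 37/27 mod 43. 27⁻¹ ≡ 8 (mod 43) since 27·8 = 216 ≡ 1, so λ ≡ 38.
  x = λ² - 30 - 14 = 1444 - 44 ≡ 24; y = λ·(30 - 24) - 16 ≡ 40. → (24, 40)
8P: (24, 40) + (14, 10). λ = (10 - 40)/(14 - 24) ≡ 13/33 mod 43. 33⁻¹ ≡ 30 (mod 43) since 33·30 = 990 ≡ 1, so λ ≡ 3.
  x = λ² - 24 - 14 = 9 - 38 ≡ 14; y = λ·(24 - 14) - 40 ≡ 33. → (14, 33)
9P: (14, 33) + (14, 10): same x and y₁ ≡ -y₂, so the sum is O.
9P = O, so the order is 9.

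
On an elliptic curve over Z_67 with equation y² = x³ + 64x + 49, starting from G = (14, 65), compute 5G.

(5, 5)

Repeated addition: build up to 5G.
2G: tangent at (14, 65): λ = (3·14² + 64)/(2·65) ≡ 49/63. 63⁻¹ ≡ 50 (mod 67), so λ ≡ 49·50 ≡ 38.
  x = λ² - 14 - 14 = 1444 - 28 ≡ 9; y = λ·(14 - 9) - 65 ≡ 58. → (9, 58)
3G: (9, 58) + (14, 65). λ = (65 - 58)/(14 - 9) ≡ 7/5 mod 67. 5⁻¹ ≡ 27 (mod 67), so λ ≡ 55.
  x = λ² - 9 - 14 = 3025 - 23 ≡ 54; y = λ·(9 - 54) - 58 ≡ 13. → (54, 13)
4G: (54, 13) + (14, 65). λ = (65 - 13)/(14 - 54) ≡ 52/27 mod 67. 27⁻¹ ≡ 5 (mod 67), so λ ≡ 59.
  x = λ² - 54 - 14 = 3481 - 68 ≡ 63; y = λ·(54 - 63) - 13 ≡ 59. → (63, 59)
5G: (63, 59) + (14, 65). λ = (65 - 59)/(14 - 63) ≡ 6/18 mod 67. 18⁻¹ ≡ 41 (mod 67), so λ ≡ 45.
  x = λ² - 63 - 14 = 2025 - 77 ≡ 5; y = λ·(63 - 5) - 59 ≡ 5. → (5, 5)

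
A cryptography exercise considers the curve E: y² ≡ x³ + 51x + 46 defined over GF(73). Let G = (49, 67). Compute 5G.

Repeated addition: build up to 5G.
2G: tangent at (49, 67): λ = (3·49² + 51)/(2·67) ≡ 27/61. 61⁻¹ ≡ 6 (mod 73), so λ ≡ 27·6 ≡ 16.
  x = λ² - 49 - 49 = 256 - 98 ≡ 12; y = λ·(49 - 12) - 67 ≡ 14. → (12, 14)
3G: (12, 14) + (49, 67). λ = (67 - 14)/(49 - 12) ≡ 53/37 mod 73. 37⁻¹ ≡ 2 (mod 73) since 37·2 = 74 ≡ 1, so λ ≡ 33.
  x = λ² - 12 - 49 = 1089 - 61 ≡ 6; y = λ·(12 - 6) - 14 ≡ 38. → (6, 38)
4G: (6, 38) + (49, 67). λ = (67 - 38)/(49 - 6) ≡ 29/43 mod 73. 43⁻¹ ≡ 17 (mod 73) since 43·17 = 731 ≡ 1, so λ ≡ 55.
  x = λ² - 6 - 49 = 3025 - 55 ≡ 50; y = λ·(6 - 50) - 38 ≡ 24. → (50, 24)
5G: (50, 24) + (49, 67). λ = (67 - 24)/(49 - 50) ≡ 43/72 mod 73. 72⁻¹ ≡ 72 (mod 73), so λ ≡ 30.
  x = λ² - 50 - 49 = 900 - 99 ≡ 71; y = λ·(50 - 71) - 24 ≡ 3. → (71, 3)

(71, 3)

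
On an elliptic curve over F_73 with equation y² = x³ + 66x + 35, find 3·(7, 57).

(68, 50)

Write G = (7, 57).
Repeated addition: build up to 3G.
2G: tangent at (7, 57): λ = (3·7² + 66)/(2·57) ≡ 67/41. 41⁻¹ ≡ 57 (mod 73), so λ ≡ 67·57 ≡ 23.
  x = λ² - 7 - 7 = 529 - 14 ≡ 4; y = λ·(7 - 4) - 57 ≡ 12. → (4, 12)
3G: (4, 12) + (7, 57). λ = (57 - 12)/(7 - 4) ≡ 45/3 mod 73. 3⁻¹ ≡ 49 (mod 73), so λ ≡ 15.
  x = λ² - 4 - 7 = 225 - 11 ≡ 68; y = λ·(4 - 68) - 12 ≡ 50. → (68, 50)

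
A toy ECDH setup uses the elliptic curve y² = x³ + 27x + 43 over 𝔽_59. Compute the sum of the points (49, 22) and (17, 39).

(49, 22) + (17, 39). λ = (39 - 22)/(17 - 49) ≡ 17/27 mod 59. 27⁻¹ ≡ 35 (mod 59) since 27·35 = 945 ≡ 1, so λ ≡ 5.
  x = λ² - 49 - 17 = 25 - 66 ≡ 18; y = λ·(49 - 18) - 22 ≡ 15. → (18, 15)

(18, 15)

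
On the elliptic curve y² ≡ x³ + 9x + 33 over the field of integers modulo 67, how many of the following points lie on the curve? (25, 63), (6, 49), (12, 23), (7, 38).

2

(25, 63): 63² ≡ 16, rhs ≡ 4 → off.
(6, 49): 49² ≡ 56, rhs ≡ 35 → off.
(12, 23): 23² ≡ 60, rhs ≡ 60 → on.
(7, 38): 38² ≡ 37, rhs ≡ 37 → on.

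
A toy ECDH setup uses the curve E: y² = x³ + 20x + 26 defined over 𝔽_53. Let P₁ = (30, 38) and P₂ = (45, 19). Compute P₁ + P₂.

(18, 21)

(30, 38) + (45, 19). λ = (19 - 38)/(45 - 30) ≡ 34/15 mod 53. 15⁻¹ ≡ 46 (mod 53) since 15·46 = 690 ≡ 1, so λ ≡ 27.
  x = λ² - 30 - 45 = 729 - 75 ≡ 18; y = λ·(30 - 18) - 38 ≡ 21. → (18, 21)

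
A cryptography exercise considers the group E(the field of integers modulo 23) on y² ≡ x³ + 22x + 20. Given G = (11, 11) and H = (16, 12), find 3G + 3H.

First 3G:
Repeated addition: build up to 3G.
2G: tangent at (11, 11): λ = (3·11² + 22)/(2·11) ≡ 17/22. 22⁻¹ ≡ 22 (mod 23) since 22·22 = 484 ≡ 1, so λ ≡ 17·22 ≡ 6.
  x = λ² - 11 - 11 = 36 - 22 ≡ 14; y = λ·(11 - 14) - 11 ≡ 17. → (14, 17)
3G: (14, 17) + (11, 11). λ = (11 - 17)/(11 - 14) ≡ 17/20 mod 23. 20⁻¹ ≡ 15 (mod 23), so λ ≡ 2.
  x = λ² - 14 - 11 = 4 - 25 ≡ 2; y = λ·(14 - 2) - 17 ≡ 7. → (2, 7)
3G = (2, 7).
Next 3H:
Repeated addition: build up to 3H.
2H: tangent at (16, 12): λ = (3·16² + 22)/(2·12) ≡ 8/1. 1⁻¹ ≡ 1 (mod 23) since 1·1 = 1 ≡ 1, so λ ≡ 8·1 ≡ 8.
  x = λ² - 16 - 16 = 64 - 32 ≡ 9; y = λ·(16 - 9) - 12 ≡ 21. → (9, 21)
3H: (9, 21) + (16, 12). λ = (12 - 21)/(16 - 9) ≡ 14/7 mod 23. 7⁻¹ ≡ 10 (mod 23), so λ ≡ 2.
  x = λ² - 9 - 16 = 4 - 25 ≡ 2; y = λ·(9 - 2) - 21 ≡ 16. → (2, 16)
3H = (2, 16).
Finally 3G + 3H:
(2, 7) + (2, 16): same x and y₁ ≡ -y₂, so the sum is the point at infinity.

O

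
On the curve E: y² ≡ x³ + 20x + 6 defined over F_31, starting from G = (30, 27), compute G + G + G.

(30, 4)

Repeated addition: build up to 3G.
2G: tangent at (30, 27): λ = (3·30² + 20)/(2·27) ≡ 23/23. 23⁻¹ ≡ 27 (mod 31), so λ ≡ 23·27 ≡ 1.
  x = λ² - 30 - 30 = 1 - 60 ≡ 3; y = λ·(30 - 3) - 27 ≡ 0. → (3, 0)
3G: (3, 0) + (30, 27). λ = (27 - 0)/(30 - 3) ≡ 27/27 mod 31. 27⁻¹ ≡ 23 (mod 31), so λ ≡ 1.
  x = λ² - 3 - 30 = 1 - 33 ≡ 30; y = λ·(3 - 30) - 0 ≡ 4. → (30, 4)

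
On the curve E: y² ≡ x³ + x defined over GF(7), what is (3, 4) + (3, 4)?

tangent at (3, 4): λ = (3·3² + 1)/(2·4) ≡ 0/1. 1⁻¹ ≡ 1 (mod 7) since 1·1 = 1 ≡ 1, so λ ≡ 0·1 ≡ 0.
  x = λ² - 3 - 3 = 0 - 6 ≡ 1; y = λ·(3 - 1) - 4 ≡ 3. → (1, 3)

(1, 3)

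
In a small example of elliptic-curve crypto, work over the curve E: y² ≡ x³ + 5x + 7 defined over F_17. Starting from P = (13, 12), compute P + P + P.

(11, 4)

Repeated addition: build up to 3P.
2P: tangent at (13, 12): λ = (3·13² + 5)/(2·12) ≡ 2/7. 7⁻¹ ≡ 5 (mod 17), so λ ≡ 2·5 ≡ 10.
  x = λ² - 13 - 13 = 100 - 26 ≡ 6; y = λ·(13 - 6) - 12 ≡ 7. → (6, 7)
3P: (6, 7) + (13, 12). λ = (12 - 7)/(13 - 6) ≡ 5/7 mod 17. 7⁻¹ ≡ 5 (mod 17), so λ ≡ 8.
  x = λ² - 6 - 13 = 64 - 19 ≡ 11; y = λ·(6 - 11) - 7 ≡ 4. → (11, 4)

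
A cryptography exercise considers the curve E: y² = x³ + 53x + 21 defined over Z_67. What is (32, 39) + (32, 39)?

tangent at (32, 39): λ = (3·32² + 53)/(2·39) ≡ 43/11. 11⁻¹ ≡ 61 (mod 67), so λ ≡ 43·61 ≡ 10.
  x = λ² - 32 - 32 = 100 - 64 ≡ 36; y = λ·(32 - 36) - 39 ≡ 55. → (36, 55)

(36, 55)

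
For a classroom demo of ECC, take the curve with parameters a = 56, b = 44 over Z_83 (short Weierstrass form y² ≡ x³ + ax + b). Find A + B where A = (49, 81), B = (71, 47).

(82, 53)

(49, 81) + (71, 47). λ = (47 - 81)/(71 - 49) ≡ 49/22 mod 83. 22⁻¹ ≡ 34 (mod 83) since 22·34 = 748 ≡ 1, so λ ≡ 6.
  x = λ² - 49 - 71 = 36 - 120 ≡ 82; y = λ·(49 - 82) - 81 ≡ 53. → (82, 53)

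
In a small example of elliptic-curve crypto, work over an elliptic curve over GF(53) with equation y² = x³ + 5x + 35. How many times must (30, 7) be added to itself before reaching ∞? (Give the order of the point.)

2P: tangent at (30, 7): λ = (3·30² + 5)/(2·7) ≡ 2/14. 14⁻¹ ≡ 19 (mod 53) since 14·19 = 266 ≡ 1, so λ ≡ 2·19 ≡ 38.
  x = λ² - 30 - 30 = 1444 - 60 ≡ 6; y = λ·(30 - 6) - 7 ≡ 4. → (6, 4)
3P: (6, 4) + (30, 7). λ = (7 - 4)/(30 - 6) ≡ 3/24 mod 53. 24⁻¹ ≡ 42 (mod 53) since 24·42 = 1008 ≡ 1, so λ ≡ 20.
  x = λ² - 6 - 30 = 400 - 36 ≡ 46; y = λ·(6 - 46) - 4 ≡ 44. → (46, 44)
4P: (46, 44) + (30, 7). λ = (7 - 44)/(30 - 46) ≡ 16/37 mod 53. 37⁻¹ ≡ 43 (mod 53) since 37·43 = 1591 ≡ 1, so λ ≡ 52.
  x = λ² - 46 - 30 = 2704 - 76 ≡ 31; y = λ·(46 - 31) - 44 ≡ 47. → (31, 47)
5P: (31, 47) + (30, 7). λ = (7 - 47)/(30 - 31) ≡ 13/52 mod 53. 52⁻¹ ≡ 52 (mod 53) since 52·52 = 2704 ≡ 1, so λ ≡ 40.
  x = λ² - 31 - 30 = 1600 - 61 ≡ 2; y = λ·(31 - 2) - 47 ≡ 0. → (2, 0)
6P: (2, 0) + (30, 7). λ = (7 - 0)/(30 - 2) ≡ 7/28 mod 53. 28⁻¹ ≡ 36 (mod 53), so λ ≡ 40.
  x = λ² - 2 - 30 = 1600 - 32 ≡ 31; y = λ·(2 - 31) - 0 ≡ 6. → (31, 6)
7P: (31, 6) + (30, 7). λ = (7 - 6)/(30 - 31) ≡ 1/52 mod 53. 52⁻¹ ≡ 52 (mod 53) since 52·52 = 2704 ≡ 1, so λ ≡ 52.
  x = λ² - 31 - 30 = 2704 - 61 ≡ 46; y = λ·(31 - 46) - 6 ≡ 9. → (46, 9)
8P: (46, 9) + (30, 7). λ = (7 - 9)/(30 - 46) ≡ 51/37 mod 53. 37⁻¹ ≡ 43 (mod 53) since 37·43 = 1591 ≡ 1, so λ ≡ 20.
  x = λ² - 46 - 30 = 400 - 76 ≡ 6; y = λ·(46 - 6) - 9 ≡ 49. → (6, 49)
9P: (6, 49) + (30, 7). λ = (7 - 49)/(30 - 6) ≡ 11/24 mod 53. 24⁻¹ ≡ 42 (mod 53), so λ ≡ 38.
  x = λ² - 6 - 30 = 1444 - 36 ≡ 30; y = λ·(6 - 30) - 49 ≡ 46. → (30, 46)
10P: (30, 46) + (30, 7): same x and y₁ ≡ -y₂, so the sum is ∞.
10P = ∞, so the order is 10.

10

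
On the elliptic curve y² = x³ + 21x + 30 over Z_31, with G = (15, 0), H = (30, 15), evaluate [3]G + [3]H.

First 3G:
Repeated addition: build up to 3G.
2G: (15, 0) + (15, 0): same x and y₁ ≡ -y₂, so the sum is the point at infinity.
3G: the point at infinity + (15, 0) = (15, 0) (identity).
3G = (15, 0).
Next 3H:
Repeated addition: build up to 3H.
2H: tangent at (30, 15): λ = (3·30² + 21)/(2·15) ≡ 24/30. 30⁻¹ ≡ 30 (mod 31) since 30·30 = 900 ≡ 1, so λ ≡ 24·30 ≡ 7.
  x = λ² - 30 - 30 = 49 - 60 ≡ 20; y = λ·(30 - 20) - 15 ≡ 24. → (20, 24)
3H: (20, 24) + (30, 15). λ = (15 - 24)/(30 - 20) ≡ 22/10 mod 31. 10⁻¹ ≡ 28 (mod 31) since 10·28 = 280 ≡ 1, so λ ≡ 27.
  x = λ² - 20 - 30 = 729 - 50 ≡ 28; y = λ·(20 - 28) - 24 ≡ 8. → (28, 8)
3H = (28, 8).
Finally 3G + 3H:
(15, 0) + (28, 8). λ = (8 - 0)/(28 - 15) ≡ 8/13 mod 31. 13⁻¹ ≡ 12 (mod 31) since 13·12 = 156 ≡ 1, so λ ≡ 3.
  x = λ² - 15 - 28 = 9 - 43 ≡ 28; y = λ·(15 - 28) - 0 ≡ 23. → (28, 23)

(28, 23)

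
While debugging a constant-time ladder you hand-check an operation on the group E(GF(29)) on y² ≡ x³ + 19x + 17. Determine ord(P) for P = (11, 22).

9

2P: tangent at (11, 22): λ = (3·11² + 19)/(2·22) ≡ 5/15. 15⁻¹ ≡ 2 (mod 29) since 15·2 = 30 ≡ 1, so λ ≡ 5·2 ≡ 10.
  x = λ² - 11 - 11 = 100 - 22 ≡ 20; y = λ·(11 - 20) - 22 ≡ 4. → (20, 4)
3P: (20, 4) + (11, 22). λ = (22 - 4)/(11 - 20) ≡ 18/20 mod 29. 20⁻¹ ≡ 16 (mod 29), so λ ≡ 27.
  x = λ² - 20 - 11 = 729 - 31 ≡ 2; y = λ·(20 - 2) - 4 ≡ 18. → (2, 18)
4P: (2, 18) + (11, 22). λ = (22 - 18)/(11 - 2) ≡ 4/9 mod 29. 9⁻¹ ≡ 13 (mod 29), so λ ≡ 23.
  x = λ² - 2 - 11 = 529 - 13 ≡ 23; y = λ·(2 - 23) - 18 ≡ 21. → (23, 21)
5P: (23, 21) + (11, 22). λ = (22 - 21)/(11 - 23) ≡ 1/17 mod 29. 17⁻¹ ≡ 12 (mod 29) since 17·12 = 204 ≡ 1, so λ ≡ 12.
  x = λ² - 23 - 11 = 144 - 34 ≡ 23; y = λ·(23 - 23) - 21 ≡ 8. → (23, 8)
6P: (23, 8) + (11, 22). λ = (22 - 8)/(11 - 23) ≡ 14/17 mod 29. 17⁻¹ ≡ 12 (mod 29), so λ ≡ 23.
  x = λ² - 23 - 11 = 529 - 34 ≡ 2; y = λ·(23 - 2) - 8 ≡ 11. → (2, 11)
7P: (2, 11) + (11, 22). λ = (22 - 11)/(11 - 2) ≡ 11/9 mod 29. 9⁻¹ ≡ 13 (mod 29) since 9·13 = 117 ≡ 1, so λ ≡ 27.
  x = λ² - 2 - 11 = 729 - 13 ≡ 20; y = λ·(2 - 20) - 11 ≡ 25. → (20, 25)
8P: (20, 25) + (11, 22). λ = (22 - 25)/(11 - 20) ≡ 26/20 mod 29. 20⁻¹ ≡ 16 (mod 29), so λ ≡ 10.
  x = λ² - 20 - 11 = 100 - 31 ≡ 11; y = λ·(20 - 11) - 25 ≡ 7. → (11, 7)
9P: (11, 7) + (11, 22): same x and y₁ ≡ -y₂, so the sum is O.
9P = O, so the order is 9.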